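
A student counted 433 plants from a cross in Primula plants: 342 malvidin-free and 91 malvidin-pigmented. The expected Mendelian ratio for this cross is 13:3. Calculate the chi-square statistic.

1.460

The 13:3 ratio has 16 parts, so with N = 433 the expected counts are:
  malvidin-free: 433 × 13/16 = 351.8125
  malvidin-pigmented: 433 × 3/16 = 81.1875
χ² = Σ (O − E)² / E
  malvidin-free: (342 − 351.8125)² / 351.8125 = 0.2737
  malvidin-pigmented: (91 − 81.1875)² / 81.1875 = 1.1860
χ² = 0.2737 + 1.1860 = 1.4597 ≈ 1.460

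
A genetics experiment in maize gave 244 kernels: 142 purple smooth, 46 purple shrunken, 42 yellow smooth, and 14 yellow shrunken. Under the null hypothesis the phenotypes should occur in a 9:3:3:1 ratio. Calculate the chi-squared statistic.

Expected counts for N = 244 under a 9:3:3:1 ratio (total parts = 16):
  purple smooth: 244 × 9/16 = 137.25
  purple shrunken: 244 × 3/16 = 45.75
  yellow smooth: 244 × 3/16 = 45.75
  yellow shrunken: 244 × 1/16 = 15.25
χ² = Σ (O − E)² / E
  purple smooth: (142 − 137.25)² / 137.25 = 0.1644
  purple shrunken: (46 − 45.75)² / 45.75 = 0.0014
  yellow smooth: (42 − 45.75)² / 45.75 = 0.3074
  yellow shrunken: (14 − 15.25)² / 15.25 = 0.1025
χ² = 0.1644 + 0.0014 + 0.3074 + 0.1025 = 0.5757 ≈ 0.576

0.576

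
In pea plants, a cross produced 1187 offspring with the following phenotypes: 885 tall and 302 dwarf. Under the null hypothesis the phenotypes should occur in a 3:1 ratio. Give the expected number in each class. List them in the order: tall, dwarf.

Expected counts for N = 1187 under a 3:1 ratio (total parts = 4):
  tall: 1187 × 3/4 = 890.25
  dwarf: 1187 × 1/4 = 296.75

890.25, 296.75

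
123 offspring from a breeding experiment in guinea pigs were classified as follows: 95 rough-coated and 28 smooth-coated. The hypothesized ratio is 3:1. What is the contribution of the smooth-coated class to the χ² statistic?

Total ratio parts = 4. Expected numbers out of 123:
  rough-coated: 123 × 3/4 = 92.25
  smooth-coated: 123 × 1/4 = 30.75
Contribution of smooth-coated: (28 − 30.75)² / 30.75 = 0.2459

0.246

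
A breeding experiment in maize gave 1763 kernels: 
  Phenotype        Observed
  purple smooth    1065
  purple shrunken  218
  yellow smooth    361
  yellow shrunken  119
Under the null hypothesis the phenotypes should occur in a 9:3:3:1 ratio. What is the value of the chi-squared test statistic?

47.257

Total ratio parts = 16. Expected numbers out of 1763:
  purple smooth: 1763 × 9/16 = 991.6875
  purple shrunken: 1763 × 3/16 = 330.5625
  yellow smooth: 1763 × 3/16 = 330.5625
  yellow shrunken: 1763 × 1/16 = 110.1875
χ² = Σ (O − E)² / E
  purple smooth: (1065 − 991.6875)² / 991.6875 = 5.4198
  purple shrunken: (218 − 330.5625)² / 330.5625 = 38.3296
  yellow smooth: (361 − 330.5625)² / 330.5625 = 2.8026
  yellow shrunken: (119 − 110.1875)² / 110.1875 = 0.7048
χ² = 5.4198 + 38.3296 + 2.8026 + 0.7048 = 47.2568 ≈ 47.257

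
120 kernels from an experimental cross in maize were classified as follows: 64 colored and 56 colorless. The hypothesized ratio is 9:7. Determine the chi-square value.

Total ratio parts = 16. Expected numbers out of 120:
  colored: 120 × 9/16 = 67.5
  colorless: 120 × 7/16 = 52.5
χ² = Σ (O − E)² / E
  colored: (64 − 67.5)² / 67.5 = 0.1815
  colorless: (56 − 52.5)² / 52.5 = 0.2333
χ² = 0.1815 + 0.2333 = 0.4148 ≈ 0.415

0.415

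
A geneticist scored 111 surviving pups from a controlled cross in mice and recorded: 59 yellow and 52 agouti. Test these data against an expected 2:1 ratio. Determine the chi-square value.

The 2:1 ratio has 3 parts, so with N = 111 the expected counts are:
  yellow: 111 × 2/3 = 74
  agouti: 111 × 1/3 = 37
χ² = Σ (O − E)² / E
  yellow: (59 − 74)² / 74 = 3.0405
  agouti: (52 − 37)² / 37 = 6.0811
χ² = 3.0405 + 6.0811 = 9.1216 ≈ 9.122

9.122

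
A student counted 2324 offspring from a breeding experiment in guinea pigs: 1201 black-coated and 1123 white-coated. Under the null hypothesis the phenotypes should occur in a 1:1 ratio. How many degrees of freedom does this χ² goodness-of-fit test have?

A goodness-of-fit test with 2 phenotype classes has df = 2 − 1 = 1.

1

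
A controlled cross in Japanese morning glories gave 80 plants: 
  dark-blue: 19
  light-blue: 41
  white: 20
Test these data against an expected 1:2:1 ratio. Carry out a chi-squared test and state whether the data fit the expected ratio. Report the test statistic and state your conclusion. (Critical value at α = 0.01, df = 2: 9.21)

0.075; consistent

Expected counts for N = 80 under a 1:2:1 ratio (total parts = 4):
  dark-blue: 80 × 1/4 = 20
  light-blue: 80 × 2/4 = 40
  white: 80 × 1/4 = 20
χ² = Σ (O − E)² / E
  dark-blue: (19 − 20)² / 20 = 0.0500
  light-blue: (41 − 40)² / 40 = 0.0250
  white: (20 − 20)² / 20 = 0.0000
χ² = 0.0500 + 0.0250 + 0.0000 = 0.075
Degrees of freedom = 3 − 1 = 2; critical value at α = 0.01 is 9.21.
Since 0.075 < 9.21, we fail to reject the null hypothesis — the data are consistent with the 1:2:1 ratio.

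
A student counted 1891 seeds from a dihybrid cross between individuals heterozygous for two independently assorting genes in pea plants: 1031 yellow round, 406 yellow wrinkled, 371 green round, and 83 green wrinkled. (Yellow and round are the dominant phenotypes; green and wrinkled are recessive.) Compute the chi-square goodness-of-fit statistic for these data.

19.705

A dihybrid F₂ with independent assortment and complete dominance at both loci gives a 9:3:3:1 phenotypic ratio.
Total ratio parts = 16. Expected numbers out of 1891:
  yellow round: 1891 × 9/16 = 1063.6875
  yellow wrinkled: 1891 × 3/16 = 354.5625
  green round: 1891 × 3/16 = 354.5625
  green wrinkled: 1891 × 1/16 = 118.1875
χ² = Σ (O − E)² / E
  yellow round: (1031 − 1063.6875)² / 1063.6875 = 1.0045
  yellow wrinkled: (406 − 354.5625)² / 354.5625 = 7.4622
  green round: (371 − 354.5625)² / 354.5625 = 0.7620
  green wrinkled: (83 − 118.1875)² / 118.1875 = 10.4762
χ² = 1.0045 + 7.4622 + 0.7620 + 10.4762 = 19.7049 ≈ 19.705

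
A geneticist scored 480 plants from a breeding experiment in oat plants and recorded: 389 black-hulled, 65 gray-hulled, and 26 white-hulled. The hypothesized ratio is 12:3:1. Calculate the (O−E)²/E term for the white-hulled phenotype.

Under the 12:3:1 hypothesis (Σ ratio = 16, N = 480):
  black-hulled: 480 × 12/16 = 360
  gray-hulled: 480 × 3/16 = 90
  white-hulled: 480 × 1/16 = 30
Contribution of white-hulled: (26 − 30)² / 30 = 0.5333

0.533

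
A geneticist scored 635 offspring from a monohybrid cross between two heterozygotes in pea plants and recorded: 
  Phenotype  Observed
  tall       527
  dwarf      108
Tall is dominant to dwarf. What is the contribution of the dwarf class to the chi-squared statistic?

16.224

For a monohybrid cross between heterozygotes with complete dominance, the expected phenotypic ratio is 3:1.
The 3:1 ratio has 4 parts, so with N = 635 the expected counts are:
  tall: 635 × 3/4 = 476.25
  dwarf: 635 × 1/4 = 158.75
Contribution of dwarf: (108 − 158.75)² / 158.75 = 16.2240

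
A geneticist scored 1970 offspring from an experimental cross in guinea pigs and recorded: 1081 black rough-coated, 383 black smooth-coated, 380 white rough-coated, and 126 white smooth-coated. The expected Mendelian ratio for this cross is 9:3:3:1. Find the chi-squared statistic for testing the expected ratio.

1.539

Under the 9:3:3:1 hypothesis (Σ ratio = 16, N = 1970):
  black rough-coated: 1970 × 9/16 = 1108.125
  black smooth-coated: 1970 × 3/16 = 369.375
  white rough-coated: 1970 × 3/16 = 369.375
  white smooth-coated: 1970 × 1/16 = 123.125
χ² = Σ (O − E)² / E
  black rough-coated: (1081 − 1108.125)² / 1108.125 = 0.6640
  black smooth-coated: (383 − 369.375)² / 369.375 = 0.5026
  white rough-coated: (380 − 369.375)² / 369.375 = 0.3056
  white smooth-coated: (126 − 123.125)² / 123.125 = 0.0671
χ² = 0.6640 + 0.5026 + 0.3056 + 0.0671 = 1.5393 ≈ 1.539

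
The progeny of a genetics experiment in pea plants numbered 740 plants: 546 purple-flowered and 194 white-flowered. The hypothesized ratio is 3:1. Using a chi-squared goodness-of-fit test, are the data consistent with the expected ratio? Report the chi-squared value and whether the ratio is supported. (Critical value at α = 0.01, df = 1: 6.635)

Under the 3:1 hypothesis (Σ ratio = 4, N = 740):
  purple-flowered: 740 × 3/4 = 555
  white-flowered: 740 × 1/4 = 185
χ² = Σ (O − E)² / E
  purple-flowered: (546 − 555)² / 555 = 0.1459
  white-flowered: (194 − 185)² / 185 = 0.4378
χ² = 0.1459 + 0.4378 = 0.5837 ≈ 0.584
Degrees of freedom = 2 − 1 = 1; critical value at α = 0.01 is 6.635.
Since 0.584 < 6.635, we fail to reject the null hypothesis — the data are consistent with the 3:1 ratio.

0.584; consistent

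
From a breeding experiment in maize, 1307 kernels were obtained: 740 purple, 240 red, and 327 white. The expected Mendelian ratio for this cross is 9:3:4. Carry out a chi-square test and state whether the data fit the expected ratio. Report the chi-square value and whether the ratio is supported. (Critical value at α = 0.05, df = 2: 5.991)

0.136; consistent

Expected counts for N = 1307 under a 9:3:4 ratio (total parts = 16):
  purple: 1307 × 9/16 = 735.1875
  red: 1307 × 3/16 = 245.0625
  white: 1307 × 4/16 = 326.75
χ² = Σ (O − E)² / E
  purple: (740 − 735.1875)² / 735.1875 = 0.0315
  red: (240 − 245.0625)² / 245.0625 = 0.1046
  white: (327 − 326.75)² / 326.75 = 0.0002
χ² = 0.0315 + 0.1046 + 0.0002 = 0.1363 ≈ 0.136
Degrees of freedom = 3 − 1 = 2; critical value at α = 0.05 is 5.991.
Since 0.136 < 5.991, we fail to reject the null hypothesis — the data are consistent with the 9:3:4 ratio.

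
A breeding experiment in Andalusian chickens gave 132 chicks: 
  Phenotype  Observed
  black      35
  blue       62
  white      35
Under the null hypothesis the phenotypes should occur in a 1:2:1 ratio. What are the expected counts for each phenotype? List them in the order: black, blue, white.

The 1:2:1 ratio has 4 parts, so with N = 132 the expected counts are:
  black: 132 × 1/4 = 33
  blue: 132 × 2/4 = 66
  white: 132 × 1/4 = 33

33, 66, 33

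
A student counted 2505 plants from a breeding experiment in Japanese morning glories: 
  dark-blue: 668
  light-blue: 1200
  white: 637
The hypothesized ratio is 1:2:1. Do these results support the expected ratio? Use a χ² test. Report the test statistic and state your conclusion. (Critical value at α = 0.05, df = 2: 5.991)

5.168; consistent

Total ratio parts = 4. Expected numbers out of 2505:
  dark-blue: 2505 × 1/4 = 626.25
  light-blue: 2505 × 2/4 = 1252.5
  white: 2505 × 1/4 = 626.25
χ² = Σ (O − E)² / E
  dark-blue: (668 − 626.25)² / 626.25 = 2.7833
  light-blue: (1200 − 1252.5)² / 1252.5 = 2.2006
  white: (637 − 626.25)² / 626.25 = 0.1845
χ² = 2.7833 + 2.2006 + 0.1845 = 5.1684 ≈ 5.168
Degrees of freedom = 3 − 1 = 2; critical value at α = 0.05 is 5.991.
Since 5.168 < 5.991, we fail to reject the null hypothesis — the data are consistent with the 1:2:1 ratio.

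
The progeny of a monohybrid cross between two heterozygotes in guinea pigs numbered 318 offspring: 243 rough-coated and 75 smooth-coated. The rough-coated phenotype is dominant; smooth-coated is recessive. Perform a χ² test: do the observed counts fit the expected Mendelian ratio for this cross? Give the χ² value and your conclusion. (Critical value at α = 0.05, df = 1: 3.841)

For a monohybrid cross between heterozygotes with complete dominance, the expected phenotypic ratio is 3:1.
Total ratio parts = 4. Expected numbers out of 318:
  rough-coated: 318 × 3/4 = 238.5
  smooth-coated: 318 × 1/4 = 79.5
χ² = Σ (O − E)² / E
  rough-coated: (243 − 238.5)² / 238.5 = 0.0849
  smooth-coated: (75 − 79.5)² / 79.5 = 0.2547
χ² = 0.0849 + 0.2547 = 0.3396 ≈ 0.340
Degrees of freedom = 2 − 1 = 1; critical value at α = 0.05 is 3.841.
Since 0.340 < 3.841, we fail to reject the null hypothesis — the data are consistent with the 3:1 ratio.

0.340; consistent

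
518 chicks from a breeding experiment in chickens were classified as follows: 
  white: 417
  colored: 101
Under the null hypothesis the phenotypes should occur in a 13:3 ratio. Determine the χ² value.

Expected counts for N = 518 under a 13:3 ratio (total parts = 16):
  white: 518 × 13/16 = 420.875
  colored: 518 × 3/16 = 97.125
χ² = Σ (O − E)² / E
  white: (417 − 420.875)² / 420.875 = 0.0357
  colored: (101 − 97.125)² / 97.125 = 0.1546
χ² = 0.0357 + 0.1546 = 0.1903 ≈ 0.190

0.190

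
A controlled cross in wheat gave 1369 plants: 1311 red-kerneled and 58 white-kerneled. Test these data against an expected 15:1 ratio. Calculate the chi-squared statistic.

Under the 15:1 hypothesis (Σ ratio = 16, N = 1369):
  red-kerneled: 1369 × 15/16 = 1283.4375
  white-kerneled: 1369 × 1/16 = 85.5625
χ² = Σ (O − E)² / E
  red-kerneled: (1311 − 1283.4375)² / 1283.4375 = 0.5919
  white-kerneled: (58 − 85.5625)² / 85.5625 = 8.8788
χ² = 0.5919 + 8.8788 = 9.4707 ≈ 9.471

9.471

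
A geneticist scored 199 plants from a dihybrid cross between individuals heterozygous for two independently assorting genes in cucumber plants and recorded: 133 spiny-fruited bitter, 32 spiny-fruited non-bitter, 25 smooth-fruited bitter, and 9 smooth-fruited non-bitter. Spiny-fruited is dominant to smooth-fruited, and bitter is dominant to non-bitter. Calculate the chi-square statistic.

9.733

A dihybrid F₂ with independent assortment and complete dominance at both loci gives a 9:3:3:1 phenotypic ratio.
Total ratio parts = 16. Expected numbers out of 199:
  spiny-fruited bitter: 199 × 9/16 = 111.9375
  spiny-fruited non-bitter: 199 × 3/16 = 37.3125
  smooth-fruited bitter: 199 × 3/16 = 37.3125
  smooth-fruited non-bitter: 199 × 1/16 = 12.4375
χ² = Σ (O − E)² / E
  spiny-fruited bitter: (133 − 111.9375)² / 111.9375 = 3.9632
  spiny-fruited non-bitter: (32 − 37.3125)² / 37.3125 = 0.7564
  smooth-fruited bitter: (25 − 37.3125)² / 37.3125 = 4.0629
  smooth-fruited non-bitter: (9 − 12.4375)² / 12.4375 = 0.9501
χ² = 3.9632 + 0.7564 + 4.0629 + 0.9501 = 9.7326 ≈ 9.733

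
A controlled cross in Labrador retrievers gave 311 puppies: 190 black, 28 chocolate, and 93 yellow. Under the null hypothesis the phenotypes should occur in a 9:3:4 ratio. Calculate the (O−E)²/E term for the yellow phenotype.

Total ratio parts = 16. Expected numbers out of 311:
  black: 311 × 9/16 = 174.9375
  chocolate: 311 × 3/16 = 58.3125
  yellow: 311 × 4/16 = 77.75
Contribution of yellow: (93 − 77.75)² / 77.75 = 2.9912

2.991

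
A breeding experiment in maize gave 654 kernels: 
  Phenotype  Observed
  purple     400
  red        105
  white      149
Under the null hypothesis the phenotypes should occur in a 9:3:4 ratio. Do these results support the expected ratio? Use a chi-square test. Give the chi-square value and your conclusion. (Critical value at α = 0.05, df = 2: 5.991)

Under the 9:3:4 hypothesis (Σ ratio = 16, N = 654):
  purple: 654 × 9/16 = 367.875
  red: 654 × 3/16 = 122.625
  white: 654 × 4/16 = 163.5
χ² = Σ (O − E)² / E
  purple: (400 − 367.875)² / 367.875 = 2.8053
  red: (105 − 122.625)² / 122.625 = 2.5333
  white: (149 − 163.5)² / 163.5 = 1.2859
χ² = 2.8053 + 2.5333 + 1.2859 = 6.6245 ≈ 6.625
Degrees of freedom = 3 − 1 = 2; critical value at α = 0.05 is 5.991.
Since 6.625 > 5.991, we reject the null hypothesis — the data do not fit the 9:3:4 ratio.

6.625; not consistent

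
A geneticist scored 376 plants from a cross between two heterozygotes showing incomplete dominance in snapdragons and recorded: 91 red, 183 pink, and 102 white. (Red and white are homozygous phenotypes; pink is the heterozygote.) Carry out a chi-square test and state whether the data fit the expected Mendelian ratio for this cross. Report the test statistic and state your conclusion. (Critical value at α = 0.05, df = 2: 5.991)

With incomplete dominance, a heterozygote × heterozygote cross gives a 1:2:1 phenotypic ratio.
Expected counts for N = 376 under a 1:2:1 ratio (total parts = 4):
  red: 376 × 1/4 = 94
  pink: 376 × 2/4 = 188
  white: 376 × 1/4 = 94
χ² = Σ (O − E)² / E
  red: (91 − 94)² / 94 = 0.0957
  pink: (183 − 188)² / 188 = 0.1330
  white: (102 − 94)² / 94 = 0.6809
χ² = 0.0957 + 0.1330 + 0.6809 = 0.9096 ≈ 0.910
Degrees of freedom = 3 − 1 = 2; critical value at α = 0.05 is 5.991.
Since 0.910 < 5.991, we fail to reject the null hypothesis — the data are consistent with the 1:2:1 ratio.

0.910; consistent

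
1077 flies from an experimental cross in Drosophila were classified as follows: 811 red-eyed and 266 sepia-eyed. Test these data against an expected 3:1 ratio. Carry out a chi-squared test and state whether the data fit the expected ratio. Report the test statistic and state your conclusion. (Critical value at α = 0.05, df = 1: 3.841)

0.052; consistent

Expected counts for N = 1077 under a 3:1 ratio (total parts = 4):
  red-eyed: 1077 × 3/4 = 807.75
  sepia-eyed: 1077 × 1/4 = 269.25
χ² = Σ (O − E)² / E
  red-eyed: (811 − 807.75)² / 807.75 = 0.0131
  sepia-eyed: (266 − 269.25)² / 269.25 = 0.0392
χ² = 0.0131 + 0.0392 = 0.0523 ≈ 0.052
Degrees of freedom = 2 − 1 = 1; critical value at α = 0.05 is 3.841.
Since 0.052 < 3.841, we fail to reject the null hypothesis — the data are consistent with the 3:1 ratio.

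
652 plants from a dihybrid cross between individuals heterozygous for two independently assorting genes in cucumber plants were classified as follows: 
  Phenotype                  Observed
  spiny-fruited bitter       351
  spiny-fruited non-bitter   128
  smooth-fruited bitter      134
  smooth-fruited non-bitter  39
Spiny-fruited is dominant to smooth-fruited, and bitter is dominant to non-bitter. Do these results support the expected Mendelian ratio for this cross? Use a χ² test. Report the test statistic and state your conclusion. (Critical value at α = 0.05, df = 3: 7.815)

2.151; consistent

A dihybrid F₂ with independent assortment and complete dominance at both loci gives a 9:3:3:1 phenotypic ratio.
Under the 9:3:3:1 hypothesis (Σ ratio = 16, N = 652):
  spiny-fruited bitter: 652 × 9/16 = 366.75
  spiny-fruited non-bitter: 652 × 3/16 = 122.25
  smooth-fruited bitter: 652 × 3/16 = 122.25
  smooth-fruited non-bitter: 652 × 1/16 = 40.75
χ² = Σ (O − E)² / E
  spiny-fruited bitter: (351 − 366.75)² / 366.75 = 0.6764
  spiny-fruited non-bitter: (128 − 122.25)² / 122.25 = 0.2704
  smooth-fruited bitter: (134 − 122.25)² / 122.25 = 1.1293
  smooth-fruited non-bitter: (39 − 40.75)² / 40.75 = 0.0752
χ² = 0.6764 + 0.2704 + 1.1293 + 0.0752 = 2.1513 ≈ 2.151
Degrees of freedom = 4 − 1 = 3; critical value at α = 0.05 is 7.815.
Since 2.151 < 7.815, we fail to reject the null hypothesis — the data are consistent with the 9:3:3:1 ratio.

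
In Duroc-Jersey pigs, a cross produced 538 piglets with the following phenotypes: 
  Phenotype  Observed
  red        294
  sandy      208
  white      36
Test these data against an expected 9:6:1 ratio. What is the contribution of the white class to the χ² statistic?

Under the 9:6:1 hypothesis (Σ ratio = 16, N = 538):
  red: 538 × 9/16 = 302.625
  sandy: 538 × 6/16 = 201.75
  white: 538 × 1/16 = 33.625
Contribution of white: (36 − 33.625)² / 33.625 = 0.1678

0.168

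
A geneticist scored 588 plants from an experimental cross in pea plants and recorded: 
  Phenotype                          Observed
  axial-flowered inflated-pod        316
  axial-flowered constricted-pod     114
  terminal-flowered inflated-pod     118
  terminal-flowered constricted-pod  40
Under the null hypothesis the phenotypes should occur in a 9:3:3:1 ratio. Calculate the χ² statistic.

1.618

The 9:3:3:1 ratio has 16 parts, so with N = 588 the expected counts are:
  axial-flowered inflated-pod: 588 × 9/16 = 330.75
  axial-flowered constricted-pod: 588 × 3/16 = 110.25
  terminal-flowered inflated-pod: 588 × 3/16 = 110.25
  terminal-flowered constricted-pod: 588 × 1/16 = 36.75
χ² = Σ (O − E)² / E
  axial-flowered inflated-pod: (316 − 330.75)² / 330.75 = 0.6578
  axial-flowered constricted-pod: (114 − 110.25)² / 110.25 = 0.1276
  terminal-flowered inflated-pod: (118 − 110.25)² / 110.25 = 0.5448
  terminal-flowered constricted-pod: (40 − 36.75)² / 36.75 = 0.2874
χ² = 0.6578 + 0.1276 + 0.5448 + 0.2874 = 1.6176 ≈ 1.618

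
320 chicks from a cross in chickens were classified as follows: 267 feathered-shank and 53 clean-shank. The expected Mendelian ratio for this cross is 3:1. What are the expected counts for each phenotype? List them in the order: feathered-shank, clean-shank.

The 3:1 ratio has 4 parts, so with N = 320 the expected counts are:
  feathered-shank: 320 × 3/4 = 240
  clean-shank: 320 × 1/4 = 80

240, 80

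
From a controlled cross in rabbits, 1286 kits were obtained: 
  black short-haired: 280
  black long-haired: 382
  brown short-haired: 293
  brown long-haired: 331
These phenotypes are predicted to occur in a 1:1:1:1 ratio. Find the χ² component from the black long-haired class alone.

11.385

Under the 1:1:1:1 hypothesis (Σ ratio = 4, N = 1286):
  black short-haired: 1286 × 1/4 = 321.5
  black long-haired: 1286 × 1/4 = 321.5
  brown short-haired: 1286 × 1/4 = 321.5
  brown long-haired: 1286 × 1/4 = 321.5
Contribution of black long-haired: (382 − 321.5)² / 321.5 = 11.3849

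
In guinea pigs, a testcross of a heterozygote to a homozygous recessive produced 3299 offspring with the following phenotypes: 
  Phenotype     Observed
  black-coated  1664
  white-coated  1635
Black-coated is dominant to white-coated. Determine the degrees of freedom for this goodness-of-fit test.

1

A testcross of a heterozygote (Aa × aa) gives a 1:1 phenotypic ratio.
A goodness-of-fit test with 2 phenotype classes has df = 2 − 1 = 1.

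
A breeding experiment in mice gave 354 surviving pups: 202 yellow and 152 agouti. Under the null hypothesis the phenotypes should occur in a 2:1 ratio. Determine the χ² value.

The 2:1 ratio has 3 parts, so with N = 354 the expected counts are:
  yellow: 354 × 2/3 = 236
  agouti: 354 × 1/3 = 118
χ² = Σ (O − E)² / E
  yellow: (202 − 236)² / 236 = 4.8983
  agouti: (152 − 118)² / 118 = 9.7966
χ² = 4.8983 + 9.7966 = 14.6949 ≈ 14.695

14.695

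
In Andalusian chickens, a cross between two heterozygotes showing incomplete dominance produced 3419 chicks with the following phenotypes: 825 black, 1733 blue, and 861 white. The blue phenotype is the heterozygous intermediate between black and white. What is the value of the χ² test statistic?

1.404

With incomplete dominance, a heterozygote × heterozygote cross gives a 1:2:1 phenotypic ratio.
Under the 1:2:1 hypothesis (Σ ratio = 4, N = 3419):
  black: 3419 × 1/4 = 854.75
  blue: 3419 × 2/4 = 1709.5
  white: 3419 × 1/4 = 854.75
χ² = Σ (O − E)² / E
  black: (825 − 854.75)² / 854.75 = 1.0355
  blue: (1733 − 1709.5)² / 1709.5 = 0.3230
  white: (861 − 854.75)² / 854.75 = 0.0457
χ² = 1.0355 + 0.3230 + 0.0457 = 1.4042 ≈ 1.404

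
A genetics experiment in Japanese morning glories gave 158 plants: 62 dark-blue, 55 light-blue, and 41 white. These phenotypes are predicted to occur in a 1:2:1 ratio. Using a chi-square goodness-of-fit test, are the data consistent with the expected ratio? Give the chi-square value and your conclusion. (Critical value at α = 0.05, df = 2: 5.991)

Under the 1:2:1 hypothesis (Σ ratio = 4, N = 158):
  dark-blue: 158 × 1/4 = 39.5
  light-blue: 158 × 2/4 = 79
  white: 158 × 1/4 = 39.5
χ² = Σ (O − E)² / E
  dark-blue: (62 − 39.5)² / 39.5 = 12.8165
  light-blue: (55 − 79)² / 79 = 7.2911
  white: (41 − 39.5)² / 39.5 = 0.0570
χ² = 12.8165 + 7.2911 + 0.0570 = 20.1646 ≈ 20.165
Degrees of freedom = 3 − 1 = 2; critical value at α = 0.05 is 5.991.
Since 20.165 > 5.991, we reject the null hypothesis — the data do not fit the 1:2:1 ratio.

20.165; not consistent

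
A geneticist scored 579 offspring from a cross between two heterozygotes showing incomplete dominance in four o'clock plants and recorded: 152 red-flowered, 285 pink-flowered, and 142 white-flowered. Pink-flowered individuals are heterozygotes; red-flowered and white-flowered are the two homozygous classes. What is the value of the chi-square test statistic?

With incomplete dominance, a heterozygote × heterozygote cross gives a 1:2:1 phenotypic ratio.
The 1:2:1 ratio has 4 parts, so with N = 579 the expected counts are:
  red-flowered: 579 × 1/4 = 144.75
  pink-flowered: 579 × 2/4 = 289.5
  white-flowered: 579 × 1/4 = 144.75
χ² = Σ (O − E)² / E
  red-flowered: (152 − 144.75)² / 144.75 = 0.3631
  pink-flowered: (285 − 289.5)² / 289.5 = 0.0699
  white-flowered: (142 − 144.75)² / 144.75 = 0.0522
χ² = 0.3631 + 0.0699 + 0.0522 = 0.4852 ≈ 0.485

0.485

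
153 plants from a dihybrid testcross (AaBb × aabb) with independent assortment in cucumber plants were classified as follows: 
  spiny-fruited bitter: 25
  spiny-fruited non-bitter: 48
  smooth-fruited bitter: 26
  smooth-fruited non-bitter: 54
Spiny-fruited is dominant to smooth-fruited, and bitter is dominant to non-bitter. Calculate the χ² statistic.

A dihybrid testcross with independent assortment gives a 1:1:1:1 ratio.
The 1:1:1:1 ratio has 4 parts, so with N = 153 the expected counts are:
  spiny-fruited bitter: 153 × 1/4 = 38.25
  spiny-fruited non-bitter: 153 × 1/4 = 38.25
  smooth-fruited bitter: 153 × 1/4 = 38.25
  smooth-fruited non-bitter: 153 × 1/4 = 38.25
χ² = Σ (O − E)² / E
  spiny-fruited bitter: (25 − 38.25)² / 38.25 = 4.5899
  spiny-fruited non-bitter: (48 − 38.25)² / 38.25 = 2.4853
  smooth-fruited bitter: (26 − 38.25)² / 38.25 = 3.9232
  smooth-fruited non-bitter: (54 − 38.25)² / 38.25 = 6.4853
χ² = 4.5899 + 2.4853 + 3.9232 + 6.4853 = 17.4837 ≈ 17.484

17.484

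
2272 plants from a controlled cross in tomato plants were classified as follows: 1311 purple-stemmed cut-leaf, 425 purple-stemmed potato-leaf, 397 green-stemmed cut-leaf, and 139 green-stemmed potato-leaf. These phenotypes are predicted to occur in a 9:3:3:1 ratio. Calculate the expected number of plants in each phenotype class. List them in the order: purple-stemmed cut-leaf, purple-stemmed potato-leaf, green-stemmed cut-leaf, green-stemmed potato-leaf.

1278, 426, 426, 142

Expected counts for N = 2272 under a 9:3:3:1 ratio (total parts = 16):
  purple-stemmed cut-leaf: 2272 × 9/16 = 1278
  purple-stemmed potato-leaf: 2272 × 3/16 = 426
  green-stemmed cut-leaf: 2272 × 3/16 = 426
  green-stemmed potato-leaf: 2272 × 1/16 = 142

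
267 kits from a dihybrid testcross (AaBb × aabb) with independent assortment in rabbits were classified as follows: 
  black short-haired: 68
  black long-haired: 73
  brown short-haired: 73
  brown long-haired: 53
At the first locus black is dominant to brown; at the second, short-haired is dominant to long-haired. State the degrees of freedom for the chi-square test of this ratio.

3

A dihybrid testcross with independent assortment gives a 1:1:1:1 ratio.
A goodness-of-fit test with 4 phenotype classes has df = 4 − 1 = 3.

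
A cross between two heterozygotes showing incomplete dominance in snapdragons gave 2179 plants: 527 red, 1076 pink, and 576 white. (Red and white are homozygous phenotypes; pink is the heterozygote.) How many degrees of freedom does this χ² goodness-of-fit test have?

With incomplete dominance, a heterozygote × heterozygote cross gives a 1:2:1 phenotypic ratio.
A goodness-of-fit test with 3 phenotype classes has df = 3 − 1 = 2.

2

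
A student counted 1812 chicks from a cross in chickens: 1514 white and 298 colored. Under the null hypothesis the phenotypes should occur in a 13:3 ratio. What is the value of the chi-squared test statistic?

The 13:3 ratio has 16 parts, so with N = 1812 the expected counts are:
  white: 1812 × 13/16 = 1472.25
  colored: 1812 × 3/16 = 339.75
χ² = Σ (O − E)² / E
  white: (1514 − 1472.25)² / 1472.25 = 1.1839
  colored: (298 − 339.75)² / 339.75 = 5.1304
χ² = 1.1839 + 5.1304 = 6.3143 ≈ 6.314

6.314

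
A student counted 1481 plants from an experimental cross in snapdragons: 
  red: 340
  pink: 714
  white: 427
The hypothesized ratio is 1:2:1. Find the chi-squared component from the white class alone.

8.698

Expected counts for N = 1481 under a 1:2:1 ratio (total parts = 4):
  red: 1481 × 1/4 = 370.25
  pink: 1481 × 2/4 = 740.5
  white: 1481 × 1/4 = 370.25
Contribution of white: (427 − 370.25)² / 370.25 = 8.6983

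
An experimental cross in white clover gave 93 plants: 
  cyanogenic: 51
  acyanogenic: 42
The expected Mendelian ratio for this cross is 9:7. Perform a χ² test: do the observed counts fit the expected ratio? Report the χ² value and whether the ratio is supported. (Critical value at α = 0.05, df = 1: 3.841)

0.075; consistent

Total ratio parts = 16. Expected numbers out of 93:
  cyanogenic: 93 × 9/16 = 52.3125
  acyanogenic: 93 × 7/16 = 40.6875
χ² = Σ (O − E)² / E
  cyanogenic: (51 − 52.3125)² / 52.3125 = 0.0329
  acyanogenic: (42 − 40.6875)² / 40.6875 = 0.0423
χ² = 0.0329 + 0.0423 = 0.0752 ≈ 0.075
Degrees of freedom = 2 − 1 = 1; critical value at α = 0.05 is 3.841.
Since 0.075 < 3.841, we fail to reject the null hypothesis — the data are consistent with the 9:7 ratio.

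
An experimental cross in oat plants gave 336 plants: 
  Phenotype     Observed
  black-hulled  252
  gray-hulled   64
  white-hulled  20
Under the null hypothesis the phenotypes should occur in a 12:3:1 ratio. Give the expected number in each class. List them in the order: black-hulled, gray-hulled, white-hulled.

252, 63, 21

The 12:3:1 ratio has 16 parts, so with N = 336 the expected counts are:
  black-hulled: 336 × 12/16 = 252
  gray-hulled: 336 × 3/16 = 63
  white-hulled: 336 × 1/16 = 21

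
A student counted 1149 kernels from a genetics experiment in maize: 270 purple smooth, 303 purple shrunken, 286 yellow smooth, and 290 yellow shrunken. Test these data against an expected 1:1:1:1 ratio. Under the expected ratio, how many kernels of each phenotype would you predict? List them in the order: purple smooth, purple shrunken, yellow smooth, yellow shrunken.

287.25, 287.25, 287.25, 287.25

Total ratio parts = 4. Expected numbers out of 1149:
  purple smooth: 1149 × 1/4 = 287.25
  purple shrunken: 1149 × 1/4 = 287.25
  yellow smooth: 1149 × 1/4 = 287.25
  yellow shrunken: 1149 × 1/4 = 287.25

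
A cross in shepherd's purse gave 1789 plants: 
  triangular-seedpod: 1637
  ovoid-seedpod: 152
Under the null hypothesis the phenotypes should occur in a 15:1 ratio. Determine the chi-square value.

The 15:1 ratio has 16 parts, so with N = 1789 the expected counts are:
  triangular-seedpod: 1789 × 15/16 = 1677.1875
  ovoid-seedpod: 1789 × 1/16 = 111.8125
χ² = Σ (O − E)² / E
  triangular-seedpod: (1637 − 1677.1875)² / 1677.1875 = 0.9629
  ovoid-seedpod: (152 − 111.8125)² / 111.8125 = 14.4441
χ² = 0.9629 + 14.4441 = 15.407

15.407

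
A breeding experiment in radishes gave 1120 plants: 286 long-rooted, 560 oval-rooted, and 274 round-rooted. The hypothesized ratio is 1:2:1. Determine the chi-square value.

0.257

Total ratio parts = 4. Expected numbers out of 1120:
  long-rooted: 1120 × 1/4 = 280
  oval-rooted: 1120 × 2/4 = 560
  round-rooted: 1120 × 1/4 = 280
χ² = Σ (O − E)² / E
  long-rooted: (286 − 280)² / 280 = 0.1286
  oval-rooted: (560 − 560)² / 560 = 0.0000
  round-rooted: (274 − 280)² / 280 = 0.1286
χ² = 0.1286 + 0.0000 + 0.1286 = 0.2572 ≈ 0.257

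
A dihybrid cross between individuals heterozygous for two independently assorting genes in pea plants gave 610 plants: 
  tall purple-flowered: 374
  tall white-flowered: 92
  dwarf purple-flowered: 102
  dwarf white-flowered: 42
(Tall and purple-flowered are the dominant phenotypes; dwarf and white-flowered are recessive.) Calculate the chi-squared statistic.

A dihybrid F₂ with independent assortment and complete dominance at both loci gives a 9:3:3:1 phenotypic ratio.
Total ratio parts = 16. Expected numbers out of 610:
  tall purple-flowered: 610 × 9/16 = 343.125
  tall white-flowered: 610 × 3/16 = 114.375
  dwarf purple-flowered: 610 × 3/16 = 114.375
  dwarf white-flowered: 610 × 1/16 = 38.125
χ² = Σ (O − E)² / E
  tall purple-flowered: (374 − 343.125)² / 343.125 = 2.7782
  tall white-flowered: (92 − 114.375)² / 114.375 = 4.3772
  dwarf purple-flowered: (102 − 114.375)² / 114.375 = 1.3389
  dwarf white-flowered: (42 − 38.125)² / 38.125 = 0.3939
χ² = 2.7782 + 4.3772 + 1.3389 + 0.3939 = 8.8882 ≈ 8.888

8.888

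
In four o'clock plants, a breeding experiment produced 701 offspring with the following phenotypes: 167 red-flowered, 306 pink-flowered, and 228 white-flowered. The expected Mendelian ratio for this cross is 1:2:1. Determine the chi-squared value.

21.916

Total ratio parts = 4. Expected numbers out of 701:
  red-flowered: 701 × 1/4 = 175.25
  pink-flowered: 701 × 2/4 = 350.5
  white-flowered: 701 × 1/4 = 175.25
χ² = Σ (O − E)² / E
  red-flowered: (167 − 175.25)² / 175.25 = 0.3884
  pink-flowered: (306 − 350.5)² / 350.5 = 5.6498
  white-flowered: (228 − 175.25)² / 175.25 = 15.8777
χ² = 0.3884 + 5.6498 + 15.8777 = 21.9159 ≈ 21.916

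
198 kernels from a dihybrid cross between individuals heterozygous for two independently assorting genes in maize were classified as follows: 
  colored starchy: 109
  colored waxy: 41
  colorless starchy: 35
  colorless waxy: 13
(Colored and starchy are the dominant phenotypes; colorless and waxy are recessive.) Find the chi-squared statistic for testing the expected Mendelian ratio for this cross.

0.608

A dihybrid F₂ with independent assortment and complete dominance at both loci gives a 9:3:3:1 phenotypic ratio.
Expected counts for N = 198 under a 9:3:3:1 ratio (total parts = 16):
  colored starchy: 198 × 9/16 = 111.375
  colored waxy: 198 × 3/16 = 37.125
  colorless starchy: 198 × 3/16 = 37.125
  colorless waxy: 198 × 1/16 = 12.375
χ² = Σ (O − E)² / E
  colored starchy: (109 − 111.375)² / 111.375 = 0.0506
  colored waxy: (41 − 37.125)² / 37.125 = 0.4045
  colorless starchy: (35 − 37.125)² / 37.125 = 0.1216
  colorless waxy: (13 − 12.375)² / 12.375 = 0.0316
χ² = 0.0506 + 0.4045 + 0.1216 + 0.0316 = 0.6083 ≈ 0.608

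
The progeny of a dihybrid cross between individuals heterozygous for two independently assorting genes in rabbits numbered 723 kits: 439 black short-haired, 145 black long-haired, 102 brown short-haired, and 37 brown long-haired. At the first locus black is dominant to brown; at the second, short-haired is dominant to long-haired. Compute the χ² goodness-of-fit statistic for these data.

13.017

A dihybrid F₂ with independent assortment and complete dominance at both loci gives a 9:3:3:1 phenotypic ratio.
Total ratio parts = 16. Expected numbers out of 723:
  black short-haired: 723 × 9/16 = 406.6875
  black long-haired: 723 × 3/16 = 135.5625
  brown short-haired: 723 × 3/16 = 135.5625
  brown long-haired: 723 × 1/16 = 45.1875
χ² = Σ (O − E)² / E
  black short-haired: (439 − 406.6875)² / 406.6875 = 2.5673
  black long-haired: (145 − 135.5625)² / 135.5625 = 0.6570
  brown short-haired: (102 − 135.5625)² / 135.5625 = 8.3094
  brown long-haired: (37 − 45.1875)² / 45.1875 = 1.4835
χ² = 2.5673 + 0.6570 + 8.3094 + 1.4835 = 13.0172 ≈ 13.017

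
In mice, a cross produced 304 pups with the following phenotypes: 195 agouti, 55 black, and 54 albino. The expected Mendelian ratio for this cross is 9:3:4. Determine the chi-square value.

Expected counts for N = 304 under a 9:3:4 ratio (total parts = 16):
  agouti: 304 × 9/16 = 171
  black: 304 × 3/16 = 57
  albino: 304 × 4/16 = 76
χ² = Σ (O − E)² / E
  agouti: (195 − 171)² / 171 = 3.3684
  black: (55 − 57)² / 57 = 0.0702
  albino: (54 − 76)² / 76 = 6.3684
χ² = 3.3684 + 0.0702 + 6.3684 = 9.807

9.807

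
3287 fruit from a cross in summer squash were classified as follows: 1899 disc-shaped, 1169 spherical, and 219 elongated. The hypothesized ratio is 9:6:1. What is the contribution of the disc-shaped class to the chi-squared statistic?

Under the 9:6:1 hypothesis (Σ ratio = 16, N = 3287):
  disc-shaped: 3287 × 9/16 = 1848.9375
  spherical: 3287 × 6/16 = 1232.625
  elongated: 3287 × 1/16 = 205.4375
Contribution of disc-shaped: (1899 − 1848.9375)² / 1848.9375 = 1.3555

1.356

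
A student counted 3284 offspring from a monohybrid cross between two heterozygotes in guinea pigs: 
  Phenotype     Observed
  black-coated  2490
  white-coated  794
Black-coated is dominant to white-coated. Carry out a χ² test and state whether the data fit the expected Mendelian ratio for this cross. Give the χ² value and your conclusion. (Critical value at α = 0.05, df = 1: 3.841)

For a monohybrid cross between heterozygotes with complete dominance, the expected phenotypic ratio is 3:1.
Under the 3:1 hypothesis (Σ ratio = 4, N = 3284):
  black-coated: 3284 × 3/4 = 2463
  white-coated: 3284 × 1/4 = 821
χ² = Σ (O − E)² / E
  black-coated: (2490 − 2463)² / 2463 = 0.2960
  white-coated: (794 − 821)² / 821 = 0.8879
χ² = 0.2960 + 0.8879 = 1.1839 ≈ 1.184
Degrees of freedom = 2 − 1 = 1; critical value at α = 0.05 is 3.841.
Since 1.184 < 3.841, we fail to reject the null hypothesis — the data are consistent with the 3:1 ratio.

1.184; consistent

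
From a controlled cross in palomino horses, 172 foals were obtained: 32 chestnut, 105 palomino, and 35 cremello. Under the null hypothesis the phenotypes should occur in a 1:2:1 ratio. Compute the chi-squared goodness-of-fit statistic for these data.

Under the 1:2:1 hypothesis (Σ ratio = 4, N = 172):
  chestnut: 172 × 1/4 = 43
  palomino: 172 × 2/4 = 86
  cremello: 172 × 1/4 = 43
χ² = Σ (O − E)² / E
  chestnut: (32 − 43)² / 43 = 2.8140
  palomino: (105 − 86)² / 86 = 4.1977
  cremello: (35 − 43)² / 43 = 1.4884
χ² = 2.8140 + 4.1977 + 1.4884 = 8.5001 ≈ 8.500

8.500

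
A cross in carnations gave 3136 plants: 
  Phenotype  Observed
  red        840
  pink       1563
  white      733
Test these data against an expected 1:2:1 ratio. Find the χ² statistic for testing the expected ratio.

7.334

The 1:2:1 ratio has 4 parts, so with N = 3136 the expected counts are:
  red: 3136 × 1/4 = 784
  pink: 3136 × 2/4 = 1568
  white: 3136 × 1/4 = 784
χ² = Σ (O − E)² / E
  red: (840 − 784)² / 784 = 4.0000
  pink: (1563 − 1568)² / 1568 = 0.0159
  white: (733 − 784)² / 784 = 3.3176
χ² = 4.0000 + 0.0159 + 3.3176 = 7.3335 ≈ 7.334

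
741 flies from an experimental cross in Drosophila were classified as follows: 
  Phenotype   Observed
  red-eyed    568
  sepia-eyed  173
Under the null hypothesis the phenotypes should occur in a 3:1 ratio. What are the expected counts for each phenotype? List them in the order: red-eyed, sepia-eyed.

555.75, 185.25

Under the 3:1 hypothesis (Σ ratio = 4, N = 741):
  red-eyed: 741 × 3/4 = 555.75
  sepia-eyed: 741 × 1/4 = 185.25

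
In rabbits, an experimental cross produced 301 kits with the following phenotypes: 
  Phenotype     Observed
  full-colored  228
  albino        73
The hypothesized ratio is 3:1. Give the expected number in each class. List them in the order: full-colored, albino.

225.75, 75.25

The 3:1 ratio has 4 parts, so with N = 301 the expected counts are:
  full-colored: 301 × 3/4 = 225.75
  albino: 301 × 1/4 = 75.25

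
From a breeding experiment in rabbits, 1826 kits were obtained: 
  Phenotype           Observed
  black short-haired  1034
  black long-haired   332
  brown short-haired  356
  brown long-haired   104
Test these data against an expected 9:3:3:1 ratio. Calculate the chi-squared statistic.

1.801

Total ratio parts = 16. Expected numbers out of 1826:
  black short-haired: 1826 × 9/16 = 1027.125
  black long-haired: 1826 × 3/16 = 342.375
  brown short-haired: 1826 × 3/16 = 342.375
  brown long-haired: 1826 × 1/16 = 114.125
χ² = Σ (O − E)² / E
  black short-haired: (1034 − 1027.125)² / 1027.125 = 0.0460
  black long-haired: (332 − 342.375)² / 342.375 = 0.3144
  brown short-haired: (356 − 342.375)² / 342.375 = 0.5422
  brown long-haired: (104 − 114.125)² / 114.125 = 0.8983
χ² = 0.0460 + 0.3144 + 0.5422 + 0.8983 = 1.8009 ≈ 1.801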